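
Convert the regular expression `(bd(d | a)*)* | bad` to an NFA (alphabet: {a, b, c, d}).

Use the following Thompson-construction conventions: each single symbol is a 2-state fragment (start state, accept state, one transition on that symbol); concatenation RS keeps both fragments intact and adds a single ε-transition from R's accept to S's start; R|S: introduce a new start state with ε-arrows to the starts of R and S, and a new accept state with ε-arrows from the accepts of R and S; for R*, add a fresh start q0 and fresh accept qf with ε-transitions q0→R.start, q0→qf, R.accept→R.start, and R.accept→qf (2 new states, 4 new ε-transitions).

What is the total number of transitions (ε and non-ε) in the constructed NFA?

27

Per subexpression:
Each of the 7 symbol leaves contributes 1 transition (1 symbol, 0 ε).
  d | a : 6 transitions (2 symbol, 4 ε)
  (d | a)* : 10 transitions (2 symbol, 8 ε)
  bd(d | a)* : 14 transitions (4 symbol, 10 ε)
  (bd(d | a)*)* : 18 transitions (4 symbol, 14 ε)
  bad : 5 transitions (3 symbol, 2 ε)
  (bd(d | a)*)* | bad : 27 transitions (7 symbol, 20 ε)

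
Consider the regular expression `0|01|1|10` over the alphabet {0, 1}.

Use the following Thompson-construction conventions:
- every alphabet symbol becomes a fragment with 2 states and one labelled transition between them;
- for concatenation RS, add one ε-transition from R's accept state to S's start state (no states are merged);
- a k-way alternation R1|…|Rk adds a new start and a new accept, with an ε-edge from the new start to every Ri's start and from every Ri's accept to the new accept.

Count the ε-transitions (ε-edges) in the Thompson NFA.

Recursing over subexpressions:
Each of the 6 symbol leaves contributes 0 ε-transitions.
  01 — 1 ε-transition
  10 — 1 ε-transition
  0|01|1|10 — 10 ε-transitions

10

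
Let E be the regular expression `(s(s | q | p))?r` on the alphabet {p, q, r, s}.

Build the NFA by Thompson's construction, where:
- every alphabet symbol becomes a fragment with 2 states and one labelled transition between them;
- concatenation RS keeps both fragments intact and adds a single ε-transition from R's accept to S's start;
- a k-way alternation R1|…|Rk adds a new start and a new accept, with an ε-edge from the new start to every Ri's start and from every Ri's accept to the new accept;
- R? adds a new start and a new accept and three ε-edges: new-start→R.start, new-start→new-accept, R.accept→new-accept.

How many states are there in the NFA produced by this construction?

14

Recursing over subexpressions:
Each of the 5 symbol leaves contributes a 2-state fragment.
  s | q | p → 8 states
  s(s | q | p) → 10 states
  (s(s | q | p))? → 12 states
  (s(s | q | p))?r → 14 states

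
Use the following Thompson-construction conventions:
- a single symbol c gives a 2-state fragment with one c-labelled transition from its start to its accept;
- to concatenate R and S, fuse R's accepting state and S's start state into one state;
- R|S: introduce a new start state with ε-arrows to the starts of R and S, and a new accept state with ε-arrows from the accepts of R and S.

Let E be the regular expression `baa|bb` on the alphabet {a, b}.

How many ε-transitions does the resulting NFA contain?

4

By structural recursion:
Each of the 5 symbol leaves contributes 0 ε-transitions.
  baa = 0 ε-transitions
  bb = 0 ε-transitions
  baa|bb = 4 ε-transitions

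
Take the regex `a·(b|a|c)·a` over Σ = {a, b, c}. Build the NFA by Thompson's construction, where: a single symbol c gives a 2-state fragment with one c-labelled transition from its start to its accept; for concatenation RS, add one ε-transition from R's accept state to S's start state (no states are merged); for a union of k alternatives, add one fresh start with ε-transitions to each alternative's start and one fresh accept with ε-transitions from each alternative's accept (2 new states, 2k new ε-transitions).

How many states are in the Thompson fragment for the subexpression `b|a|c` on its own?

8

Fragment for `b|a|c`:
Each of the 3 symbol leaves contributes a 2-state fragment.
  b|a|c : 8 states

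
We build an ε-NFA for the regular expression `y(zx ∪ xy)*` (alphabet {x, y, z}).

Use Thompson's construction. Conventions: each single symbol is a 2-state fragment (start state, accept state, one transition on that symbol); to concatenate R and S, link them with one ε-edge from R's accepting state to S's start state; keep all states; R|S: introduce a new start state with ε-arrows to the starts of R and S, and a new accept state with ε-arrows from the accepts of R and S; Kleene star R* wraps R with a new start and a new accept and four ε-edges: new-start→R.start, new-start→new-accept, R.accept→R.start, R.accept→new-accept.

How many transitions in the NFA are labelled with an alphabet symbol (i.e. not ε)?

Per subexpression:
Each of the 5 symbol leaves contributes exactly 1 symbol transition.
  zx : 2 symbol transitions
  xy : 2 symbol transitions
  zx ∪ xy : 4 symbol transitions
  (zx ∪ xy)* : 4 symbol transitions
  y(zx ∪ xy)* : 5 symbol transitions

5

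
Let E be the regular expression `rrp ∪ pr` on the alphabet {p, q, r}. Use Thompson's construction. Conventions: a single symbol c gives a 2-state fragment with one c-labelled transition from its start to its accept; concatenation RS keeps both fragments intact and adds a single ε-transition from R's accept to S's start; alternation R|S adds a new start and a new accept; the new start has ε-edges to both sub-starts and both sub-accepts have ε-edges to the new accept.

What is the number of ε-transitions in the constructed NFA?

Per subexpression:
Each of the 5 symbol leaves contributes 0 ε-transitions.
  rrp = 2 ε-transitions
  pr = 1 ε-transition
  rrp ∪ pr = 7 ε-transitions

7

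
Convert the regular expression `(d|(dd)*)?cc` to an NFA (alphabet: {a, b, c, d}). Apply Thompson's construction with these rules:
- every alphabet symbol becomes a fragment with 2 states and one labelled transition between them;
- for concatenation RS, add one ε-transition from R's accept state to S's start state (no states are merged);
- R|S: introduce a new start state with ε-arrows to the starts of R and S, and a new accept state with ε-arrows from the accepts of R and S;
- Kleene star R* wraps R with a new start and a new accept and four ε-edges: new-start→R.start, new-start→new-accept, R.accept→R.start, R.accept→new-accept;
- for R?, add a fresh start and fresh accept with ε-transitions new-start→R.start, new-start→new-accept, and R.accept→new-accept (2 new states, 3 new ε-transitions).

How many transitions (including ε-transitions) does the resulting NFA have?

19

By structural recursion:
Each of the 5 symbol leaves contributes 1 transition (1 symbol, 0 ε).
  dd : 3 transitions (2 symbol, 1 ε)
  (dd)* : 7 transitions (2 symbol, 5 ε)
  d|(dd)* : 12 transitions (3 symbol, 9 ε)
  (d|(dd)*)? : 15 transitions (3 symbol, 12 ε)
  (d|(dd)*)?cc : 19 transitions (5 symbol, 14 ε)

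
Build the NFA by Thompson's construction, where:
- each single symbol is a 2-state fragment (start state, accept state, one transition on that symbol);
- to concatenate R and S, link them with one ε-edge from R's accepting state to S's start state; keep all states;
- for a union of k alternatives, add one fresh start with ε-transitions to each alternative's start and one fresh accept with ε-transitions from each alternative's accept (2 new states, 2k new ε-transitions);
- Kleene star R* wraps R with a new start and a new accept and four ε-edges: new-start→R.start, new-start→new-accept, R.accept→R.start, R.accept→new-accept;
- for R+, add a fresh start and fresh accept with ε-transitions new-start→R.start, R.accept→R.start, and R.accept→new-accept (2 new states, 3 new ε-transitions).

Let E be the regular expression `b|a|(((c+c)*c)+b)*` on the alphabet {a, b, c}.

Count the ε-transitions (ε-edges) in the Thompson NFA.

23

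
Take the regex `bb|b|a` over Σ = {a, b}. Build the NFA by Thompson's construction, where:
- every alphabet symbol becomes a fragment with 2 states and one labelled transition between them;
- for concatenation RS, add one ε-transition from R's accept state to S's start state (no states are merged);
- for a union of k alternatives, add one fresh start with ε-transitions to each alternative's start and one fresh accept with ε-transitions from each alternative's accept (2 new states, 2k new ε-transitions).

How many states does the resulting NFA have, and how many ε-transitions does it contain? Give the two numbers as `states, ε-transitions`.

10, 7

Building bottom-up:
Each of the 4 symbol leaves contributes 2 states and 0 ε-transitions.
  bb — 4 states, 1 ε-transition
  bb|b|a — 10 states, 7 ε-transitions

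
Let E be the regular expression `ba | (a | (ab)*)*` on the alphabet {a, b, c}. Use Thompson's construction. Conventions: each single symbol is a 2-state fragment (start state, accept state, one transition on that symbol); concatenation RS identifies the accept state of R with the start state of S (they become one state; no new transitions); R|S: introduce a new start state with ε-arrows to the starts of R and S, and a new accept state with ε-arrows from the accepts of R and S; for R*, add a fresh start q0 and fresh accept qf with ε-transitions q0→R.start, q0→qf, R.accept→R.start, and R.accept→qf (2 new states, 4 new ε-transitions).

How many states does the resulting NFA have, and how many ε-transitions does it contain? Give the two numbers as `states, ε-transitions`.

16, 16

Per subexpression:
Each of the 5 symbol leaves contributes 2 states and 0 ε-transitions.
  ba → 3 states, 0 ε-transitions
  ab → 3 states, 0 ε-transitions
  (ab)* → 5 states, 4 ε-transitions
  a | (ab)* → 9 states, 8 ε-transitions
  (a | (ab)*)* → 11 states, 12 ε-transitions
  ba | (a | (ab)*)* → 16 states, 16 ε-transitions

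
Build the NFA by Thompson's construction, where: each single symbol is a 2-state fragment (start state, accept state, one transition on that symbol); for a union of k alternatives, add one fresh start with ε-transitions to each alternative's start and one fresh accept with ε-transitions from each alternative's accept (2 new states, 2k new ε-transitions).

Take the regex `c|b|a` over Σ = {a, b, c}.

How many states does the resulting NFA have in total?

8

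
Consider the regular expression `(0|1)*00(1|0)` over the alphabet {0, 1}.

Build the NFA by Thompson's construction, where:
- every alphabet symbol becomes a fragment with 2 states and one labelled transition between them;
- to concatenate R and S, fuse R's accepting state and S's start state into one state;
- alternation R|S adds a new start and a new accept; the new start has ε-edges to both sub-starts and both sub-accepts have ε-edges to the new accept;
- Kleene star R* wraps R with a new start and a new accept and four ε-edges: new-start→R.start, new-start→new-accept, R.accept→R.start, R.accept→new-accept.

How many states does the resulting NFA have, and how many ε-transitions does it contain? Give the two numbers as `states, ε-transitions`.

Recursing over subexpressions:
Each of the 6 symbol leaves contributes 2 states and 0 ε-transitions.
  0|1 = 6 states, 4 ε-transitions
  (0|1)* = 8 states, 8 ε-transitions
  1|0 = 6 states, 4 ε-transitions
  (0|1)*00(1|0) = 15 states, 12 ε-transitions

15, 12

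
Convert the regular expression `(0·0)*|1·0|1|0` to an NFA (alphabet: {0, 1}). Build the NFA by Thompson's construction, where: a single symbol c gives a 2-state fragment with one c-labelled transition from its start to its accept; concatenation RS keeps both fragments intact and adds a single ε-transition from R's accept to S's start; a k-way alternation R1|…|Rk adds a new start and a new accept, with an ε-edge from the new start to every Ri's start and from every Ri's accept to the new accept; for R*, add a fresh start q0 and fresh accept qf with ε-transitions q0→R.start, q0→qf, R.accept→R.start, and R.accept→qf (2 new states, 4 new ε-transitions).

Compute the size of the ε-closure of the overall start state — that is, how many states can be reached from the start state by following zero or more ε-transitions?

Compute the ε-closure size of each fragment's start state recursively; a symbol fragment's start has no outgoing ε-edge, so its closure is just itself (size 1).
  0·0 — same as the first factor's closure: |closure| = 1
  (0·0)* — new start has ε-edges to the inner start and to the new accept, so |closure| = 2 + 1 = 3
  1·0 — same as the first factor's closure: |closure| = 1
  (0·0)*|1·0|1|0 — new start ε-reaches every alternative's start; at least one alternative accepts ε, so the union's new accept is reached too: |closure| = 1 + 3 + 1 + 1 + 1 + 1 = 8

8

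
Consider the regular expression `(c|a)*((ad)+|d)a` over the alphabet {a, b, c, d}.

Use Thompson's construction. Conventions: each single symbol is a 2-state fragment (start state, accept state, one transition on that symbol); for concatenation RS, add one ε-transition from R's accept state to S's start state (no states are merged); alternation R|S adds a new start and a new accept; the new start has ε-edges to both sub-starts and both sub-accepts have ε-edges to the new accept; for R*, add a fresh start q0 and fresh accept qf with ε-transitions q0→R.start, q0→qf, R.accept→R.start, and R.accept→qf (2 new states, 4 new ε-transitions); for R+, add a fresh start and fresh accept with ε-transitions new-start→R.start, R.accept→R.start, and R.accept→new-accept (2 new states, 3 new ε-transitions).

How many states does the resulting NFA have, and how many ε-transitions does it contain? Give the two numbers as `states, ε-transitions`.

Recursing over subexpressions:
Each of the 6 symbol leaves contributes 2 states and 0 ε-transitions.
  c|a → 6 states, 4 ε-transitions
  (c|a)* → 8 states, 8 ε-transitions
  ad → 4 states, 1 ε-transition
  (ad)+ → 6 states, 4 ε-transitions
  (ad)+|d → 10 states, 8 ε-transitions
  (c|a)*((ad)+|d)a → 20 states, 18 ε-transitions

20, 18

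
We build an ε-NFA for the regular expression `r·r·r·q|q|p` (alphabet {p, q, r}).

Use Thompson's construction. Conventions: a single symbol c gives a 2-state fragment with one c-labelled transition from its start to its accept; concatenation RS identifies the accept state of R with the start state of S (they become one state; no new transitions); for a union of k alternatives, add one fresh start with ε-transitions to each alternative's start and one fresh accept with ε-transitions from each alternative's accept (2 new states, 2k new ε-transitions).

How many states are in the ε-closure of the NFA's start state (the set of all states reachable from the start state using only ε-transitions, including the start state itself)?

4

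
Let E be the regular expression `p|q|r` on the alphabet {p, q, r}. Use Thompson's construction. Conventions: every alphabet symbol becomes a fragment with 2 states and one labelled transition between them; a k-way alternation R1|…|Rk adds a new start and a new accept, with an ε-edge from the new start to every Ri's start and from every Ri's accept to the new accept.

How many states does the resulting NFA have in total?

8

Bottom-up over the parse tree:
Each of the 3 symbol leaves contributes a 2-state fragment.
  p|q|r — 8 states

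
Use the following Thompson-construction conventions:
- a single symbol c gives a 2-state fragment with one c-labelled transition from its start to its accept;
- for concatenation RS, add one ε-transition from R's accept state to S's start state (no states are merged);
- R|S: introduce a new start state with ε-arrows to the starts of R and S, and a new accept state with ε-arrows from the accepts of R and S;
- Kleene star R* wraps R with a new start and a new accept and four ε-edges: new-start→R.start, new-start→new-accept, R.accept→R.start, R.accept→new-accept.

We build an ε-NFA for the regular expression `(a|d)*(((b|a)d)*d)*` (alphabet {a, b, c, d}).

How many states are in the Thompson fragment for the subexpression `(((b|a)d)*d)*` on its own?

14

Fragment for `(((b|a)d)*d)*`:
Each of the 4 symbol leaves contributes a 2-state fragment.
  b|a — 6 states
  (b|a)d — 8 states
  ((b|a)d)* — 10 states
  ((b|a)d)*d — 12 states
  (((b|a)d)*d)* — 14 states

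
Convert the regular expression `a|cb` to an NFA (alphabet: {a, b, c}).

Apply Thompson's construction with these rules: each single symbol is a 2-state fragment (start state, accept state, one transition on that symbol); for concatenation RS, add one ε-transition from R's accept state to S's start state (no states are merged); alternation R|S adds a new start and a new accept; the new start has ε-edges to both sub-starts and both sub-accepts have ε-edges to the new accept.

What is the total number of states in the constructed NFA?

By structural recursion:
Each of the 3 symbol leaves contributes a 2-state fragment.
  cb : 4 states
  a|cb : 8 states

8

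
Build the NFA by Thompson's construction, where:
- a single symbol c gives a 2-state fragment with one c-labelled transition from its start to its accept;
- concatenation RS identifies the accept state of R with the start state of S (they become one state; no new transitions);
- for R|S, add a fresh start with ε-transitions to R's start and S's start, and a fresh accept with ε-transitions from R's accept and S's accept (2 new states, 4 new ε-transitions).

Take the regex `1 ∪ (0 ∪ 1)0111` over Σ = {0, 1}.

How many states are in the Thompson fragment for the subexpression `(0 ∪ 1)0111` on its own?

10

Fragment for `(0 ∪ 1)0111`:
Each of the 6 symbol leaves contributes a 2-state fragment.
  0 ∪ 1 — 6 states
  (0 ∪ 1)0111 — 10 states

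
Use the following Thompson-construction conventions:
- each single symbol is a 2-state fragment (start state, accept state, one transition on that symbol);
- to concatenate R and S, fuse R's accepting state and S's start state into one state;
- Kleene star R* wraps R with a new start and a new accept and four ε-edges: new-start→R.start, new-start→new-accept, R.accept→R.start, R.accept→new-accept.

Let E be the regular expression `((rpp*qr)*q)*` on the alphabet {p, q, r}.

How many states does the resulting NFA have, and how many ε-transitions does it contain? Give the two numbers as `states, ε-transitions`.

13, 12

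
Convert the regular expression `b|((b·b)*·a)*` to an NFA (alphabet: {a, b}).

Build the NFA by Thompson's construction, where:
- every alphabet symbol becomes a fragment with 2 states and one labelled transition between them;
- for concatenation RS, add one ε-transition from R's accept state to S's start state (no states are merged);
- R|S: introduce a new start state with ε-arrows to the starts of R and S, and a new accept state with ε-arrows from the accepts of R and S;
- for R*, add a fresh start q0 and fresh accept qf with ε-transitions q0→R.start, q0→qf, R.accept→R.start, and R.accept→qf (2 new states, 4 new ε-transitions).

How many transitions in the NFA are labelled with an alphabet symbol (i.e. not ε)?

4

Recursing over subexpressions:
Each of the 4 symbol leaves contributes exactly 1 symbol transition.
  b·b — 2 symbol transitions
  (b·b)* — 2 symbol transitions
  (b·b)*·a — 3 symbol transitions
  ((b·b)*·a)* — 3 symbol transitions
  b|((b·b)*·a)* — 4 symbol transitions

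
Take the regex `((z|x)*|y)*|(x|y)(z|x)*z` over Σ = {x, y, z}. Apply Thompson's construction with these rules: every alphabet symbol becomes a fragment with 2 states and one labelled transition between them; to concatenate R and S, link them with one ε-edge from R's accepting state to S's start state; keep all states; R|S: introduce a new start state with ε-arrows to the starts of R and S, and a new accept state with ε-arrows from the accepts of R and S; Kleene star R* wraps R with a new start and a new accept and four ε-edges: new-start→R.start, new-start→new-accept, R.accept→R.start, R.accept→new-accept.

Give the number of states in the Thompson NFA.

32

Recursing over subexpressions:
Each of the 8 symbol leaves contributes a 2-state fragment.
  z|x — 6 states
  (z|x)* — 8 states
  (z|x)*|y — 12 states
  ((z|x)*|y)* — 14 states
  x|y — 6 states
  z|x — 6 states
  (z|x)* — 8 states
  (x|y)(z|x)*z — 16 states
  ((z|x)*|y)*|(x|y)(z|x)*z — 32 states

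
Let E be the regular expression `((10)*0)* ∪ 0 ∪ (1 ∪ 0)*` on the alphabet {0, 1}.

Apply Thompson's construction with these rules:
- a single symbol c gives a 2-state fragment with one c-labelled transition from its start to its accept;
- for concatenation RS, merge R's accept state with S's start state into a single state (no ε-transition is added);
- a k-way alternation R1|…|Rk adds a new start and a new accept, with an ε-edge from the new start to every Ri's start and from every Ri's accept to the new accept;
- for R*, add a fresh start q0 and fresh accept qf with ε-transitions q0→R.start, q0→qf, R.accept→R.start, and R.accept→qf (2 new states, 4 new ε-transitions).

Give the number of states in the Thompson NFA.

20

Bottom-up over the parse tree:
Each of the 6 symbol leaves contributes a 2-state fragment.
  10 = 3 states
  (10)* = 5 states
  (10)*0 = 6 states
  ((10)*0)* = 8 states
  1 ∪ 0 = 6 states
  (1 ∪ 0)* = 8 states
  ((10)*0)* ∪ 0 ∪ (1 ∪ 0)* = 20 states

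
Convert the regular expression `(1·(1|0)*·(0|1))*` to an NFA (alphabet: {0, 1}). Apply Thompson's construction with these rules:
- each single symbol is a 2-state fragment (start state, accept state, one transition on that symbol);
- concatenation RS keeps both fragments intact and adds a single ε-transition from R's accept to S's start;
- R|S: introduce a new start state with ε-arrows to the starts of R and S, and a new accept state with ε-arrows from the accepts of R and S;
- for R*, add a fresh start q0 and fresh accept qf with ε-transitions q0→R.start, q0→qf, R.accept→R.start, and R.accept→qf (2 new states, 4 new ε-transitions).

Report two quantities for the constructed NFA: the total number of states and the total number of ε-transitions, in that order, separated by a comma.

Building bottom-up:
Each of the 5 symbol leaves contributes 2 states and 0 ε-transitions.
  1|0 → 6 states, 4 ε-transitions
  (1|0)* → 8 states, 8 ε-transitions
  0|1 → 6 states, 4 ε-transitions
  1·(1|0)*·(0|1) → 16 states, 14 ε-transitions
  (1·(1|0)*·(0|1))* → 18 states, 18 ε-transitions

18, 18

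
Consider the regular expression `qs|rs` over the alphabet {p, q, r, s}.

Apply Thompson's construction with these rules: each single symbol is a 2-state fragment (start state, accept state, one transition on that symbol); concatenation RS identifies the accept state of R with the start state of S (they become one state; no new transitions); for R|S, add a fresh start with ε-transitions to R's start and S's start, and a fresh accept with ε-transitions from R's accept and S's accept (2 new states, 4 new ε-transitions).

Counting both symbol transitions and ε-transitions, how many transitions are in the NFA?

8

Per subexpression:
Each of the 4 symbol leaves contributes 1 transition (1 symbol, 0 ε).
  qs = 2 transitions (2 symbol, 0 ε)
  rs = 2 transitions (2 symbol, 0 ε)
  qs|rs = 8 transitions (4 symbol, 4 ε)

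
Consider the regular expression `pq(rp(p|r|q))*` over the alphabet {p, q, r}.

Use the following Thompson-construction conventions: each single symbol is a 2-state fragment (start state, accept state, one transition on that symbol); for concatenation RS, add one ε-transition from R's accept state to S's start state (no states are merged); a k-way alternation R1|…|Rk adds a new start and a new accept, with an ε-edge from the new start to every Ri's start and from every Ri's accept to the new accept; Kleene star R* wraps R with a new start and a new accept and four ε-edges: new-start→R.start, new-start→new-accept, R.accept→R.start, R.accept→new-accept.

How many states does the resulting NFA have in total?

18

Building bottom-up:
Each of the 7 symbol leaves contributes a 2-state fragment.
  p|r|q : 8 states
  rp(p|r|q) : 12 states
  (rp(p|r|q))* : 14 states
  pq(rp(p|r|q))* : 18 states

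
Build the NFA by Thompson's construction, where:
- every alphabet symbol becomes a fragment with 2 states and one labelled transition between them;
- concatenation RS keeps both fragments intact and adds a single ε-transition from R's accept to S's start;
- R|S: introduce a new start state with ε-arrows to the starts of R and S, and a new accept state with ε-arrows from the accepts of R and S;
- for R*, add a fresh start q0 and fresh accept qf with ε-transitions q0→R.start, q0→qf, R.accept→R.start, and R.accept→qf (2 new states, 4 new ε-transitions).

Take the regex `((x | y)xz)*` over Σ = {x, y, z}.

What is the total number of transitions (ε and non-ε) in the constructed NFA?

Building bottom-up:
Each of the 4 symbol leaves contributes 1 transition (1 symbol, 0 ε).
  x | y : 6 transitions (2 symbol, 4 ε)
  (x | y)xz : 10 transitions (4 symbol, 6 ε)
  ((x | y)xz)* : 14 transitions (4 symbol, 10 ε)

14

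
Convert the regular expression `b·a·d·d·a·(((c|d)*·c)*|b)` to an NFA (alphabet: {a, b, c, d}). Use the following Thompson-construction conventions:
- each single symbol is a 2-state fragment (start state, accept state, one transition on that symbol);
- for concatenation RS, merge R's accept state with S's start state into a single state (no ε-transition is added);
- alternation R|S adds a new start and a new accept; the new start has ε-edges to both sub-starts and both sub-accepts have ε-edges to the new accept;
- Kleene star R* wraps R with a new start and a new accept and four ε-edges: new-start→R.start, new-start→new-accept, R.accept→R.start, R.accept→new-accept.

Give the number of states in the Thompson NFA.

20

Recursing over subexpressions:
Each of the 9 symbol leaves contributes a 2-state fragment.
  c|d → 6 states
  (c|d)* → 8 states
  (c|d)*·c → 9 states
  ((c|d)*·c)* → 11 states
  ((c|d)*·c)*|b → 15 states
  b·a·d·d·a·(((c|d)*·c)*|b) → 20 states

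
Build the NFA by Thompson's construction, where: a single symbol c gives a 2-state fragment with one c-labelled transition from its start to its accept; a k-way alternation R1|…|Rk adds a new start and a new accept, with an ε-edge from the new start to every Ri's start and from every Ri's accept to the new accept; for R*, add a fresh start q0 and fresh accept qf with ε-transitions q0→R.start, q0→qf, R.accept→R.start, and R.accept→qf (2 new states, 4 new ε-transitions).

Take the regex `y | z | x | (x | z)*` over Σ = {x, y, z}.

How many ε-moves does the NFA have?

16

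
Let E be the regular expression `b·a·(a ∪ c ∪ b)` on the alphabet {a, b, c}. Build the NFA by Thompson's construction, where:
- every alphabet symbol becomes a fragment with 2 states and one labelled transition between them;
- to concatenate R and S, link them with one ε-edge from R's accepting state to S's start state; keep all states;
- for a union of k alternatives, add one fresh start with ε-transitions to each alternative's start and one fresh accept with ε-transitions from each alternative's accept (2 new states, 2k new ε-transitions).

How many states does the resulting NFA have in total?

Bottom-up over the parse tree:
Each of the 5 symbol leaves contributes a 2-state fragment.
  a ∪ c ∪ b : 8 states
  b·a·(a ∪ c ∪ b) : 12 states

12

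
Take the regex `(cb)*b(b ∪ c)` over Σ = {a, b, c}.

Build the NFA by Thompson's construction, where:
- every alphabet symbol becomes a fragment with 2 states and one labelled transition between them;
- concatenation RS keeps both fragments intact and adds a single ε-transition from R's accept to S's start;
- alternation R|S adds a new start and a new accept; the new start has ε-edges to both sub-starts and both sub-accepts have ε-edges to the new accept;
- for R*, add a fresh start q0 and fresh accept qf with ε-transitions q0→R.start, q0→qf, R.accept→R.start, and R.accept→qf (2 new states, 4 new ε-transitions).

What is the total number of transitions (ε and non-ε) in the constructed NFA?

16

By structural recursion:
Each of the 5 symbol leaves contributes 1 transition (1 symbol, 0 ε).
  cb → 3 transitions (2 symbol, 1 ε)
  (cb)* → 7 transitions (2 symbol, 5 ε)
  b ∪ c → 6 transitions (2 symbol, 4 ε)
  (cb)*b(b ∪ c) → 16 transitions (5 symbol, 11 ε)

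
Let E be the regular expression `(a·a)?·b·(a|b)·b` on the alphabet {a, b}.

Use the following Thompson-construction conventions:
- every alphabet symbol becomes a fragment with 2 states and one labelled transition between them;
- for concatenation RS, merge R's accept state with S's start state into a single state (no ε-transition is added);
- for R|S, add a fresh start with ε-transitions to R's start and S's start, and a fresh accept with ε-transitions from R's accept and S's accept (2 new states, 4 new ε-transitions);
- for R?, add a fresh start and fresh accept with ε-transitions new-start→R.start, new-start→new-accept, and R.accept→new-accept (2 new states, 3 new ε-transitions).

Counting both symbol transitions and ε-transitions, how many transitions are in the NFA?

Per subexpression:
Each of the 6 symbol leaves contributes 1 transition (1 symbol, 0 ε).
  a·a : 2 transitions (2 symbol, 0 ε)
  (a·a)? : 5 transitions (2 symbol, 3 ε)
  a|b : 6 transitions (2 symbol, 4 ε)
  (a·a)?·b·(a|b)·b : 13 transitions (6 symbol, 7 ε)

13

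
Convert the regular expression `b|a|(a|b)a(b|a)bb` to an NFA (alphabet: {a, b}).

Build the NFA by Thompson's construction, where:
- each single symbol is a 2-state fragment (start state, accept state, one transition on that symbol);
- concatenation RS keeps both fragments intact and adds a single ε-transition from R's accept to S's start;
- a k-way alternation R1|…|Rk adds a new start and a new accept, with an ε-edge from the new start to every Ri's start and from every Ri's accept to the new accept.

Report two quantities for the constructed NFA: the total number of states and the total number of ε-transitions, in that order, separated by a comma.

Recursing over subexpressions:
Each of the 9 symbol leaves contributes 2 states and 0 ε-transitions.
  a|b — 6 states, 4 ε-transitions
  b|a — 6 states, 4 ε-transitions
  (a|b)a(b|a)bb — 18 states, 12 ε-transitions
  b|a|(a|b)a(b|a)bb — 24 states, 18 ε-transitions

24, 18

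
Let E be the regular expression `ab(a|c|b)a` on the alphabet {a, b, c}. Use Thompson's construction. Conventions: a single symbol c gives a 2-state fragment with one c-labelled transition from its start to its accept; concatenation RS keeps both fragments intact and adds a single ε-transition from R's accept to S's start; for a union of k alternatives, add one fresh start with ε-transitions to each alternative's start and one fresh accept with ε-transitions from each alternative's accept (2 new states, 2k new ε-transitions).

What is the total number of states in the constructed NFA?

14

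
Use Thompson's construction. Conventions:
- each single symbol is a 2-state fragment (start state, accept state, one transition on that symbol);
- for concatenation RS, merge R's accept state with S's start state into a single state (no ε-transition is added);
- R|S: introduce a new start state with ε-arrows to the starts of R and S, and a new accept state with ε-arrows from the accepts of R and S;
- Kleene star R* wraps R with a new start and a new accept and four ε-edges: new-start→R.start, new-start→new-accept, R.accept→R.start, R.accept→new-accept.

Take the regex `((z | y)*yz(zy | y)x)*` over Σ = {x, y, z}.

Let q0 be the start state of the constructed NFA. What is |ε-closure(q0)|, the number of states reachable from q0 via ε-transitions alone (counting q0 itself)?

7

Compute the ε-closure size of each fragment's start state recursively; a symbol fragment's start has no outgoing ε-edge, so its closure is just itself (size 1).
  z | y — new start ε-reaches every alternative's start; none of them accept ε, so the new accept is not reached: |closure| = 1 + 1 + 1 = 3
  (z | y)* — the star's fresh start ε-reaches both the body's start and the fresh accept: |closure| = 2 + 3 = 5
  zy — |closure| equals the left operand's closure size = 1 (its accept is not ε-reachable, so the closure stops there)
  zy | y — |closure| = 1 + 1 + 1 = 3 (the new accept is not ε-reachable since no branch accepts ε)
  (z | y)*yz(zy | y)x — the left operand accepts ε, so the closure extends into the next operand (the shared merged state is already counted); |closure| = 5 + (1−1) = 5
  ((z | y)*yz(zy | y)x)* — new start has ε-edges to the inner start and to the new accept, so |closure| = 2 + 5 = 7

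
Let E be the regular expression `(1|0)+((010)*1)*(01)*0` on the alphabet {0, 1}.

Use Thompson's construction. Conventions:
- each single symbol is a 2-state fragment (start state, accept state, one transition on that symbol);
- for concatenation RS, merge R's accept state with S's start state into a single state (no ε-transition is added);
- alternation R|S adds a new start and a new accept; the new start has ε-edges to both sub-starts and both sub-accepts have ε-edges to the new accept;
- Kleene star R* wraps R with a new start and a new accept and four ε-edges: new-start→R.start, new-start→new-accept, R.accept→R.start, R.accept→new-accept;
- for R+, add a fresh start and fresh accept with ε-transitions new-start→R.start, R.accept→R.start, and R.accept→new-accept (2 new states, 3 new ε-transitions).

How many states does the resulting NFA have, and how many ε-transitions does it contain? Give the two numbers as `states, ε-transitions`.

By structural recursion:
Each of the 9 symbol leaves contributes 2 states and 0 ε-transitions.
  1|0 : 6 states, 4 ε-transitions
  (1|0)+ : 8 states, 7 ε-transitions
  010 : 4 states, 0 ε-transitions
  (010)* : 6 states, 4 ε-transitions
  (010)*1 : 7 states, 4 ε-transitions
  ((010)*1)* : 9 states, 8 ε-transitions
  01 : 3 states, 0 ε-transitions
  (01)* : 5 states, 4 ε-transitions
  (1|0)+((010)*1)*(01)*0 : 21 states, 19 ε-transitions

21, 19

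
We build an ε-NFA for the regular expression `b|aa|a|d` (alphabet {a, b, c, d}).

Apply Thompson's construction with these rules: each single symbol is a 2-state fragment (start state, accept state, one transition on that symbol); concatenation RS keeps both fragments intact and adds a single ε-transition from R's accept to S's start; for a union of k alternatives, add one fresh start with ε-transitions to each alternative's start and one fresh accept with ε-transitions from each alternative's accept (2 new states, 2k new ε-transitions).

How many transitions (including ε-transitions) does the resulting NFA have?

Per subexpression:
Each of the 5 symbol leaves contributes 1 transition (1 symbol, 0 ε).
  aa — 3 transitions (2 symbol, 1 ε)
  b|aa|a|d — 14 transitions (5 symbol, 9 ε)

14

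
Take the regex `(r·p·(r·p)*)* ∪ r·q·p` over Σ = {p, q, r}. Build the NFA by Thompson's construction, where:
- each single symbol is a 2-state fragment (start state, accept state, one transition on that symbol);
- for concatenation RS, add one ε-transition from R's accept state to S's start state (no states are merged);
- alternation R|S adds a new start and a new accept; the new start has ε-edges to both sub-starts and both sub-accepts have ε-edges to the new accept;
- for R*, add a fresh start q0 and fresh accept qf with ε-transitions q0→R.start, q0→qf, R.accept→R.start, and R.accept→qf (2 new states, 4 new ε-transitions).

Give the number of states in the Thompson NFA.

20

Building bottom-up:
Each of the 7 symbol leaves contributes a 2-state fragment.
  r·p → 4 states
  (r·p)* → 6 states
  r·p·(r·p)* → 10 states
  (r·p·(r·p)*)* → 12 states
  r·q·p → 6 states
  (r·p·(r·p)*)* ∪ r·q·p → 20 states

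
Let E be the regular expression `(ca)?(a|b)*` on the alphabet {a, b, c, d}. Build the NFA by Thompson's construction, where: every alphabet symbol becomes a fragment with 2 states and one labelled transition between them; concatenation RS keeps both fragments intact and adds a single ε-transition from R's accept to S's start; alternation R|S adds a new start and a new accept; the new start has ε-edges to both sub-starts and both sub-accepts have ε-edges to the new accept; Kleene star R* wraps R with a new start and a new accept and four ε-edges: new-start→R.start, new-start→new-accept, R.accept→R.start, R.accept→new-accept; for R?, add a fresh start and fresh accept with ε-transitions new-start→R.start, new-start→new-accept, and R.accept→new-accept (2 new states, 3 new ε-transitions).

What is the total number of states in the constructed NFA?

14

Per subexpression:
Each of the 4 symbol leaves contributes a 2-state fragment.
  ca = 4 states
  (ca)? = 6 states
  a|b = 6 states
  (a|b)* = 8 states
  (ca)?(a|b)* = 14 states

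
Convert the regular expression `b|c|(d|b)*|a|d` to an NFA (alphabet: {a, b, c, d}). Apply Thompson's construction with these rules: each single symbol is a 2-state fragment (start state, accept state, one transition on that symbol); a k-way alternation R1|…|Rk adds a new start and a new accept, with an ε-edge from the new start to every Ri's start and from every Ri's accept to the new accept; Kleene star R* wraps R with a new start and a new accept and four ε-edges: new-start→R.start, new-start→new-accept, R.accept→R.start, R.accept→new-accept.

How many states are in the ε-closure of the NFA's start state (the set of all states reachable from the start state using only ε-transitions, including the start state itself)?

11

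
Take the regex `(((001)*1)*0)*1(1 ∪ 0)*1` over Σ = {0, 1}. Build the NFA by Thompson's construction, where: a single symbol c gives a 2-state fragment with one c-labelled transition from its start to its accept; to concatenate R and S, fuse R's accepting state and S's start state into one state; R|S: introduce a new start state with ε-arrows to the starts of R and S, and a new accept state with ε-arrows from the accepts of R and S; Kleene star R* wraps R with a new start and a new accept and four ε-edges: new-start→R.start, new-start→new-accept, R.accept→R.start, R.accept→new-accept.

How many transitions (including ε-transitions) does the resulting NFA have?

29

Recursing over subexpressions:
Each of the 9 symbol leaves contributes 1 transition (1 symbol, 0 ε).
  001 : 3 transitions (3 symbol, 0 ε)
  (001)* : 7 transitions (3 symbol, 4 ε)
  (001)*1 : 8 transitions (4 symbol, 4 ε)
  ((001)*1)* : 12 transitions (4 symbol, 8 ε)
  ((001)*1)*0 : 13 transitions (5 symbol, 8 ε)
  (((001)*1)*0)* : 17 transitions (5 symbol, 12 ε)
  1 ∪ 0 : 6 transitions (2 symbol, 4 ε)
  (1 ∪ 0)* : 10 transitions (2 symbol, 8 ε)
  (((001)*1)*0)*1(1 ∪ 0)*1 : 29 transitions (9 symbol, 20 ε)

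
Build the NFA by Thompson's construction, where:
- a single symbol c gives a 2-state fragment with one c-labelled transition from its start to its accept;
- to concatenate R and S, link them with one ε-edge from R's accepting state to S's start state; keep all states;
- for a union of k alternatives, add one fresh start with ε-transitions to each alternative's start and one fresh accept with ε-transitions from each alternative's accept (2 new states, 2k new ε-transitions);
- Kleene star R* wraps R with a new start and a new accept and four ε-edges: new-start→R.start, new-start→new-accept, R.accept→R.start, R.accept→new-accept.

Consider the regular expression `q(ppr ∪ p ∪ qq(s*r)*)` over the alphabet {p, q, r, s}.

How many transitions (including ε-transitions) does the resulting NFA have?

By structural recursion:
Each of the 9 symbol leaves contributes 1 transition (1 symbol, 0 ε).
  ppr → 5 transitions (3 symbol, 2 ε)
  s* → 5 transitions (1 symbol, 4 ε)
  s*r → 7 transitions (2 symbol, 5 ε)
  (s*r)* → 11 transitions (2 symbol, 9 ε)
  qq(s*r)* → 15 transitions (4 symbol, 11 ε)
  ppr ∪ p ∪ qq(s*r)* → 27 transitions (8 symbol, 19 ε)
  q(ppr ∪ p ∪ qq(s*r)*) → 29 transitions (9 symbol, 20 ε)

29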